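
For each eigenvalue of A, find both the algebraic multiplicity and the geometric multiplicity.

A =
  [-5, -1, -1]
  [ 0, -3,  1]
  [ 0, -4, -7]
λ = -5: alg = 3, geom = 1

Step 1 — factor the characteristic polynomial to read off the algebraic multiplicities:
  χ_A(x) = (x + 5)^3

Step 2 — compute geometric multiplicities via the rank-nullity identity g(λ) = n − rank(A − λI):
  rank(A − (-5)·I) = 2, so dim ker(A − (-5)·I) = n − 2 = 1

Summary:
  λ = -5: algebraic multiplicity = 3, geometric multiplicity = 1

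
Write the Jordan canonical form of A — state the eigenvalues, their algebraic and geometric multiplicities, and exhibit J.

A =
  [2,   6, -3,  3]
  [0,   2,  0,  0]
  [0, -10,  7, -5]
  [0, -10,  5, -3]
J_2(2) ⊕ J_1(2) ⊕ J_1(2)

The characteristic polynomial is
  det(x·I − A) = x^4 - 8*x^3 + 24*x^2 - 32*x + 16 = (x - 2)^4

Eigenvalues and multiplicities (the geometric multiplicity of λ is n − rank(A − λI), which equals the number of Jordan blocks for λ):
  λ = 2: algebraic multiplicity = 4, geometric multiplicity = 3

Determining the block sizes for each eigenvalue:
  λ = 2: 3 blocks summing to 4 forces exactly one block of size 2 and the rest size 1 → block sizes [2, 1, 1]

Assembling the blocks gives a Jordan form
J =
  [2, 1, 0, 0]
  [0, 2, 0, 0]
  [0, 0, 2, 0]
  [0, 0, 0, 2]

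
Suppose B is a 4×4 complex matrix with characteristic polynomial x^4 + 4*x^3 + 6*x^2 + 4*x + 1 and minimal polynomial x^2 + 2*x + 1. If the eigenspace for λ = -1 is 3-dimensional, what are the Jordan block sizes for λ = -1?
Block sizes for λ = -1: [2, 1, 1]

Step 1 — from the characteristic polynomial, algebraic multiplicity of λ = -1 is 4. From dim ker(B − (-1)·I) = 3, there are exactly 3 Jordan blocks for λ = -1.
Step 2 — from the minimal polynomial, the factor (x + 1)^2 tells us the largest block for λ = -1 has size 2.
Step 3 — with total size 4, 3 blocks, and largest block 2, the block sizes (in nonincreasing order) are [2, 1, 1].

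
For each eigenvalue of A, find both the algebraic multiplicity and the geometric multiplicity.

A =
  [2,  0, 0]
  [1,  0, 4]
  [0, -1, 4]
λ = 2: alg = 3, geom = 1

Step 1 — factor the characteristic polynomial to read off the algebraic multiplicities:
  χ_A(x) = (x - 2)^3

Step 2 — compute geometric multiplicities via the rank-nullity identity g(λ) = n − rank(A − λI):
  rank(A − (2)·I) = 2, so dim ker(A − (2)·I) = n − 2 = 1

Summary:
  λ = 2: algebraic multiplicity = 3, geometric multiplicity = 1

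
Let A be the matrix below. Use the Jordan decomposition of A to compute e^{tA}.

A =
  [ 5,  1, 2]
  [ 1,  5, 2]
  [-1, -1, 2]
e^{tA} =
  [t*exp(4*t) + exp(4*t), t*exp(4*t), 2*t*exp(4*t)]
  [t*exp(4*t), t*exp(4*t) + exp(4*t), 2*t*exp(4*t)]
  [-t*exp(4*t), -t*exp(4*t), -2*t*exp(4*t) + exp(4*t)]

Strategy: write A = P · J · P⁻¹ where J is a Jordan canonical form, so e^{tA} = P · e^{tJ} · P⁻¹, and e^{tJ} can be computed block-by-block.

A has Jordan form
J =
  [4, 1, 0]
  [0, 4, 0]
  [0, 0, 4]
(up to reordering of blocks).

Per-block formulas:
  For a 1×1 block at λ = 4: exp(t · [4]) = [e^(4t)].
  For a 2×2 Jordan block J_2(4): exp(t · J_2(4)) = e^(4t)·(I + t·N), where N is the 2×2 nilpotent shift.

After assembling e^{tJ} and conjugating by P, we get:

e^{tA} =
  [t*exp(4*t) + exp(4*t), t*exp(4*t), 2*t*exp(4*t)]
  [t*exp(4*t), t*exp(4*t) + exp(4*t), 2*t*exp(4*t)]
  [-t*exp(4*t), -t*exp(4*t), -2*t*exp(4*t) + exp(4*t)]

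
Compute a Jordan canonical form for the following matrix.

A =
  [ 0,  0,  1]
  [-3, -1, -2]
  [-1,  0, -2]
J_3(-1)

The characteristic polynomial is
  det(x·I − A) = x^3 + 3*x^2 + 3*x + 1 = (x + 1)^3

Eigenvalues and multiplicities (the geometric multiplicity of λ is n − rank(A − λI), which equals the number of Jordan blocks for λ):
  λ = -1: algebraic multiplicity = 3, geometric multiplicity = 1

Determining the block sizes for each eigenvalue:
  λ = -1: one block (gm = 1), so the single block has size am = 3 → block sizes [3]

Assembling the blocks gives a Jordan form
J =
  [-1,  1,  0]
  [ 0, -1,  1]
  [ 0,  0, -1]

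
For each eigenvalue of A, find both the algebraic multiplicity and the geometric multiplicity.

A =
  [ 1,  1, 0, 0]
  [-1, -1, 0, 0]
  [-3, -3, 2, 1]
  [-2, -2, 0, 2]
λ = 0: alg = 2, geom = 1; λ = 2: alg = 2, geom = 1

Step 1 — factor the characteristic polynomial to read off the algebraic multiplicities:
  χ_A(x) = x^2*(x - 2)^2

Step 2 — compute geometric multiplicities via the rank-nullity identity g(λ) = n − rank(A − λI):
  rank(A − (0)·I) = 3, so dim ker(A − (0)·I) = n − 3 = 1
  rank(A − (2)·I) = 3, so dim ker(A − (2)·I) = n − 3 = 1

Summary:
  λ = 0: algebraic multiplicity = 2, geometric multiplicity = 1
  λ = 2: algebraic multiplicity = 2, geometric multiplicity = 1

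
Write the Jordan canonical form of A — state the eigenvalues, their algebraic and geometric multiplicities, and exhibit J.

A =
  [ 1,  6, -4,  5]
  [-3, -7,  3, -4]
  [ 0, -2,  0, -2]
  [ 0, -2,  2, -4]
J_2(-3) ⊕ J_1(-2) ⊕ J_1(-2)

The characteristic polynomial is
  det(x·I − A) = x^4 + 10*x^3 + 37*x^2 + 60*x + 36 = (x + 2)^2*(x + 3)^2

Eigenvalues and multiplicities (the geometric multiplicity of λ is n − rank(A − λI), which equals the number of Jordan blocks for λ):
  λ = -3: algebraic multiplicity = 2, geometric multiplicity = 1
  λ = -2: algebraic multiplicity = 2, geometric multiplicity = 2

Determining the block sizes for each eigenvalue:
  λ = -3: one block (gm = 1), so the single block has size am = 2 → block sizes [2]
  λ = -2: gm = am = 2, so every block has size 1 → block sizes [1, 1]

Assembling the blocks gives a Jordan form
J =
  [-3,  1,  0,  0]
  [ 0, -3,  0,  0]
  [ 0,  0, -2,  0]
  [ 0,  0,  0, -2]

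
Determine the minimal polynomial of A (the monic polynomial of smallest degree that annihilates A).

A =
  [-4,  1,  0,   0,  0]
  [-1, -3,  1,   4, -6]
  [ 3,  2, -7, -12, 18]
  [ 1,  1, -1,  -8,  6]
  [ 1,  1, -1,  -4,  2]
x^3 + 12*x^2 + 48*x + 64

The characteristic polynomial is χ_A(x) = (x + 4)^5, so the eigenvalues are known. The minimal polynomial is
  m_A(x) = Π_λ (x − λ)^{k_λ}
where k_λ is the size of the *largest* Jordan block for λ (equivalently, the smallest k with (A − λI)^k v = 0 for every generalised eigenvector v of λ).

  λ = -4: largest Jordan block has size 3, contributing (x + 4)^3

So m_A(x) = (x + 4)^3 = x^3 + 12*x^2 + 48*x + 64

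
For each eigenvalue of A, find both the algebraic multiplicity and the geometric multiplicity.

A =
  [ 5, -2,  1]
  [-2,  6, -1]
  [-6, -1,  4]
λ = 5: alg = 3, geom = 1

Step 1 — factor the characteristic polynomial to read off the algebraic multiplicities:
  χ_A(x) = (x - 5)^3

Step 2 — compute geometric multiplicities via the rank-nullity identity g(λ) = n − rank(A − λI):
  rank(A − (5)·I) = 2, so dim ker(A − (5)·I) = n − 2 = 1

Summary:
  λ = 5: algebraic multiplicity = 3, geometric multiplicity = 1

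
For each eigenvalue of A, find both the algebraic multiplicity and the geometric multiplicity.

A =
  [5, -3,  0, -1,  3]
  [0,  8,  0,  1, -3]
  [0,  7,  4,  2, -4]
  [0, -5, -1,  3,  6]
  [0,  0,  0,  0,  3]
λ = 3: alg = 1, geom = 1; λ = 5: alg = 4, geom = 2

Step 1 — factor the characteristic polynomial to read off the algebraic multiplicities:
  χ_A(x) = (x - 5)^4*(x - 3)

Step 2 — compute geometric multiplicities via the rank-nullity identity g(λ) = n − rank(A − λI):
  rank(A − (3)·I) = 4, so dim ker(A − (3)·I) = n − 4 = 1
  rank(A − (5)·I) = 3, so dim ker(A − (5)·I) = n − 3 = 2

Summary:
  λ = 3: algebraic multiplicity = 1, geometric multiplicity = 1
  λ = 5: algebraic multiplicity = 4, geometric multiplicity = 2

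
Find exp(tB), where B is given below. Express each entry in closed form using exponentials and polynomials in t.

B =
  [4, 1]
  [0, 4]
e^{tB} =
  [exp(4*t), t*exp(4*t)]
  [0, exp(4*t)]

Strategy: write B = P · J · P⁻¹ where J is a Jordan canonical form, so e^{tB} = P · e^{tJ} · P⁻¹, and e^{tJ} can be computed block-by-block.

B has Jordan form
J =
  [4, 1]
  [0, 4]
(up to reordering of blocks).

Per-block formulas:
  For a 2×2 Jordan block J_2(4): exp(t · J_2(4)) = e^(4t)·(I + t·N), where N is the 2×2 nilpotent shift.

After assembling e^{tJ} and conjugating by P, we get:

e^{tB} =
  [exp(4*t), t*exp(4*t)]
  [0, exp(4*t)]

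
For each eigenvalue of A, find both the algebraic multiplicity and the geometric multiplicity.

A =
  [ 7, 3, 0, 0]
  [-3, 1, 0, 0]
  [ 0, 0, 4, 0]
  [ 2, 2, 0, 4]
λ = 4: alg = 4, geom = 3

Step 1 — factor the characteristic polynomial to read off the algebraic multiplicities:
  χ_A(x) = (x - 4)^4

Step 2 — compute geometric multiplicities via the rank-nullity identity g(λ) = n − rank(A − λI):
  rank(A − (4)·I) = 1, so dim ker(A − (4)·I) = n − 1 = 3

Summary:
  λ = 4: algebraic multiplicity = 4, geometric multiplicity = 3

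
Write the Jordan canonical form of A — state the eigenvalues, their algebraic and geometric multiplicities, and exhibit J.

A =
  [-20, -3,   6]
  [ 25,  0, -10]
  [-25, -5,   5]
J_2(-5) ⊕ J_1(-5)

The characteristic polynomial is
  det(x·I − A) = x^3 + 15*x^2 + 75*x + 125 = (x + 5)^3

Eigenvalues and multiplicities (the geometric multiplicity of λ is n − rank(A − λI), which equals the number of Jordan blocks for λ):
  λ = -5: algebraic multiplicity = 3, geometric multiplicity = 2

Determining the block sizes for each eigenvalue:
  λ = -5: 2 blocks summing to 3 forces exactly one block of size 2 and the rest size 1 → block sizes [2, 1]

Assembling the blocks gives a Jordan form
J =
  [-5,  1,  0]
  [ 0, -5,  0]
  [ 0,  0, -5]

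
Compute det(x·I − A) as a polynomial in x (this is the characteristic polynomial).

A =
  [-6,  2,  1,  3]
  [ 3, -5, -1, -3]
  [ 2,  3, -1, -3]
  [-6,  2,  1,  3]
x^4 + 9*x^3 + 27*x^2 + 27*x

Expanding det(x·I − A) (e.g. by cofactor expansion or by noting that A is similar to its Jordan form J, which has the same characteristic polynomial as A) gives
  χ_A(x) = x^4 + 9*x^3 + 27*x^2 + 27*x
which factors as x*(x + 3)^3. The eigenvalues (with algebraic multiplicities) are λ = -3 with multiplicity 3, λ = 0 with multiplicity 1.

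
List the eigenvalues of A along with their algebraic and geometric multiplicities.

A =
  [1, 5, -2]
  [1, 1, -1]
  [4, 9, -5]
λ = -1: alg = 3, geom = 1

Step 1 — factor the characteristic polynomial to read off the algebraic multiplicities:
  χ_A(x) = (x + 1)^3

Step 2 — compute geometric multiplicities via the rank-nullity identity g(λ) = n − rank(A − λI):
  rank(A − (-1)·I) = 2, so dim ker(A − (-1)·I) = n − 2 = 1

Summary:
  λ = -1: algebraic multiplicity = 3, geometric multiplicity = 1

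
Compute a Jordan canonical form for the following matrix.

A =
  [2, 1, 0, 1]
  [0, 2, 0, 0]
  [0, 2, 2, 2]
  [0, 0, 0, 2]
J_2(2) ⊕ J_1(2) ⊕ J_1(2)

The characteristic polynomial is
  det(x·I − A) = x^4 - 8*x^3 + 24*x^2 - 32*x + 16 = (x - 2)^4

Eigenvalues and multiplicities (the geometric multiplicity of λ is n − rank(A − λI), which equals the number of Jordan blocks for λ):
  λ = 2: algebraic multiplicity = 4, geometric multiplicity = 3

Determining the block sizes for each eigenvalue:
  λ = 2: 3 blocks summing to 4 forces exactly one block of size 2 and the rest size 1 → block sizes [2, 1, 1]

Assembling the blocks gives a Jordan form
J =
  [2, 1, 0, 0]
  [0, 2, 0, 0]
  [0, 0, 2, 0]
  [0, 0, 0, 2]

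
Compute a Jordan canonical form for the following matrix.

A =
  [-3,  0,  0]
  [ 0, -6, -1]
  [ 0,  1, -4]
J_2(-5) ⊕ J_1(-3)

The characteristic polynomial is
  det(x·I − A) = x^3 + 13*x^2 + 55*x + 75 = (x + 3)*(x + 5)^2

Eigenvalues and multiplicities (the geometric multiplicity of λ is n − rank(A − λI), which equals the number of Jordan blocks for λ):
  λ = -5: algebraic multiplicity = 2, geometric multiplicity = 1
  λ = -3: algebraic multiplicity = 1, geometric multiplicity = 1

Determining the block sizes for each eigenvalue:
  λ = -5: one block (gm = 1), so the single block has size am = 2 → block sizes [2]
  λ = -3: one block (gm = 1), so the single block has size am = 1 → block sizes [1]

Assembling the blocks gives a Jordan form
J =
  [-5,  1,  0]
  [ 0, -5,  0]
  [ 0,  0, -3]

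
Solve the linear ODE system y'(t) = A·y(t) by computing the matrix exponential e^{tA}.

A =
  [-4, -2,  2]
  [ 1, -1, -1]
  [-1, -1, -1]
e^{tA} =
  [-2*t*exp(-2*t) + exp(-2*t), -2*t*exp(-2*t), 2*t*exp(-2*t)]
  [t*exp(-2*t), t*exp(-2*t) + exp(-2*t), -t*exp(-2*t)]
  [-t*exp(-2*t), -t*exp(-2*t), t*exp(-2*t) + exp(-2*t)]

Strategy: write A = P · J · P⁻¹ where J is a Jordan canonical form, so e^{tA} = P · e^{tJ} · P⁻¹, and e^{tJ} can be computed block-by-block.

A has Jordan form
J =
  [-2,  1,  0]
  [ 0, -2,  0]
  [ 0,  0, -2]
(up to reordering of blocks).

Per-block formulas:
  For a 1×1 block at λ = -2: exp(t · [-2]) = [e^(-2t)].
  For a 2×2 Jordan block J_2(-2): exp(t · J_2(-2)) = e^(-2t)·(I + t·N), where N is the 2×2 nilpotent shift.

After assembling e^{tJ} and conjugating by P, we get:

e^{tA} =
  [-2*t*exp(-2*t) + exp(-2*t), -2*t*exp(-2*t), 2*t*exp(-2*t)]
  [t*exp(-2*t), t*exp(-2*t) + exp(-2*t), -t*exp(-2*t)]
  [-t*exp(-2*t), -t*exp(-2*t), t*exp(-2*t) + exp(-2*t)]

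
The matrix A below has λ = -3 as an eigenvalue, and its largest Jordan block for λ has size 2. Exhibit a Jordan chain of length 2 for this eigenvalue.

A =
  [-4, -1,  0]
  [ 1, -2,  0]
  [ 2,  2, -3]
A Jordan chain for λ = -3 of length 2:
v_1 = (-1, 1, 2)ᵀ
v_2 = (1, 0, 0)ᵀ

Let N = A − (-3)·I. We want v_2 with N^2 v_2 = 0 but N^1 v_2 ≠ 0; then v_{j-1} := N · v_j for j = 2, …, 2.

Pick v_2 = (1, 0, 0)ᵀ.
Then v_1 = N · v_2 = (-1, 1, 2)ᵀ.

Sanity check: (A − (-3)·I) v_1 = (0, 0, 0)ᵀ = 0. ✓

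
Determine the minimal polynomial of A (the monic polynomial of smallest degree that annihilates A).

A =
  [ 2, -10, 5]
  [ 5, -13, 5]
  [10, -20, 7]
x^2 + x - 6

The characteristic polynomial is χ_A(x) = (x - 2)*(x + 3)^2, so the eigenvalues are known. The minimal polynomial is
  m_A(x) = Π_λ (x − λ)^{k_λ}
where k_λ is the size of the *largest* Jordan block for λ (equivalently, the smallest k with (A − λI)^k v = 0 for every generalised eigenvector v of λ).

  λ = -3: largest Jordan block has size 1, contributing (x + 3)
  λ = 2: largest Jordan block has size 1, contributing (x − 2)

So m_A(x) = (x - 2)*(x + 3) = x^2 + x - 6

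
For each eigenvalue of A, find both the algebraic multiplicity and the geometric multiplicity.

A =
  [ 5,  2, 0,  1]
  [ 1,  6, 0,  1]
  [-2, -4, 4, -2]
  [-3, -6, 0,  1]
λ = 4: alg = 4, geom = 3

Step 1 — factor the characteristic polynomial to read off the algebraic multiplicities:
  χ_A(x) = (x - 4)^4

Step 2 — compute geometric multiplicities via the rank-nullity identity g(λ) = n − rank(A − λI):
  rank(A − (4)·I) = 1, so dim ker(A − (4)·I) = n − 1 = 3

Summary:
  λ = 4: algebraic multiplicity = 4, geometric multiplicity = 3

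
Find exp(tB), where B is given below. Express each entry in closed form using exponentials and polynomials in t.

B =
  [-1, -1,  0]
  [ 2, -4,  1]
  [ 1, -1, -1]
e^{tB} =
  [-t^2*exp(-2*t)/2 + t*exp(-2*t) + exp(-2*t), t^2*exp(-2*t)/2 - t*exp(-2*t), -t^2*exp(-2*t)/2]
  [-t^2*exp(-2*t)/2 + 2*t*exp(-2*t), t^2*exp(-2*t)/2 - 2*t*exp(-2*t) + exp(-2*t), -t^2*exp(-2*t)/2 + t*exp(-2*t)]
  [t*exp(-2*t), -t*exp(-2*t), t*exp(-2*t) + exp(-2*t)]

Strategy: write B = P · J · P⁻¹ where J is a Jordan canonical form, so e^{tB} = P · e^{tJ} · P⁻¹, and e^{tJ} can be computed block-by-block.

B has Jordan form
J =
  [-2,  1,  0]
  [ 0, -2,  1]
  [ 0,  0, -2]
(up to reordering of blocks).

Per-block formulas:
  For a 3×3 Jordan block J_3(-2): exp(t · J_3(-2)) = e^(-2t)·(I + t·N + (t^2/2)·N^2), where N is the 3×3 nilpotent shift.

After assembling e^{tJ} and conjugating by P, we get:

e^{tB} =
  [-t^2*exp(-2*t)/2 + t*exp(-2*t) + exp(-2*t), t^2*exp(-2*t)/2 - t*exp(-2*t), -t^2*exp(-2*t)/2]
  [-t^2*exp(-2*t)/2 + 2*t*exp(-2*t), t^2*exp(-2*t)/2 - 2*t*exp(-2*t) + exp(-2*t), -t^2*exp(-2*t)/2 + t*exp(-2*t)]
  [t*exp(-2*t), -t*exp(-2*t), t*exp(-2*t) + exp(-2*t)]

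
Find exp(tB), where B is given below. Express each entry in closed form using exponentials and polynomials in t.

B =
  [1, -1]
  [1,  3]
e^{tB} =
  [-t*exp(2*t) + exp(2*t), -t*exp(2*t)]
  [t*exp(2*t), t*exp(2*t) + exp(2*t)]

Strategy: write B = P · J · P⁻¹ where J is a Jordan canonical form, so e^{tB} = P · e^{tJ} · P⁻¹, and e^{tJ} can be computed block-by-block.

B has Jordan form
J =
  [2, 1]
  [0, 2]
(up to reordering of blocks).

Per-block formulas:
  For a 2×2 Jordan block J_2(2): exp(t · J_2(2)) = e^(2t)·(I + t·N), where N is the 2×2 nilpotent shift.

After assembling e^{tJ} and conjugating by P, we get:

e^{tB} =
  [-t*exp(2*t) + exp(2*t), -t*exp(2*t)]
  [t*exp(2*t), t*exp(2*t) + exp(2*t)]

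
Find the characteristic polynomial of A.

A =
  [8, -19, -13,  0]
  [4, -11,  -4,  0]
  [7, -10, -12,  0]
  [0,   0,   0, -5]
x^4 + 20*x^3 + 150*x^2 + 500*x + 625

Expanding det(x·I − A) (e.g. by cofactor expansion or by noting that A is similar to its Jordan form J, which has the same characteristic polynomial as A) gives
  χ_A(x) = x^4 + 20*x^3 + 150*x^2 + 500*x + 625
which factors as (x + 5)^4. The eigenvalues (with algebraic multiplicities) are λ = -5 with multiplicity 4.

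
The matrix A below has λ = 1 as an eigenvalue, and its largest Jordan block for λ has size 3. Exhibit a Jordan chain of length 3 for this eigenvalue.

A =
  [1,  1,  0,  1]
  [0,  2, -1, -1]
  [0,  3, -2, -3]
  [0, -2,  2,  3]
A Jordan chain for λ = 1 of length 3:
v_1 = (-1, 0, 0, 0)ᵀ
v_2 = (1, 1, 3, -2)ᵀ
v_3 = (0, 1, 0, 0)ᵀ

Let N = A − (1)·I. We want v_3 with N^3 v_3 = 0 but N^2 v_3 ≠ 0; then v_{j-1} := N · v_j for j = 3, …, 2.

Pick v_3 = (0, 1, 0, 0)ᵀ.
Then v_2 = N · v_3 = (1, 1, 3, -2)ᵀ.
Then v_1 = N · v_2 = (-1, 0, 0, 0)ᵀ.

Sanity check: (A − (1)·I) v_1 = (0, 0, 0, 0)ᵀ = 0. ✓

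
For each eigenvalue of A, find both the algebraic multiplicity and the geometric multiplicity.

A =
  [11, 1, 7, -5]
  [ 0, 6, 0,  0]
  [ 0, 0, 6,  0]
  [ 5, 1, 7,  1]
λ = 6: alg = 4, geom = 3

Step 1 — factor the characteristic polynomial to read off the algebraic multiplicities:
  χ_A(x) = (x - 6)^4

Step 2 — compute geometric multiplicities via the rank-nullity identity g(λ) = n − rank(A − λI):
  rank(A − (6)·I) = 1, so dim ker(A − (6)·I) = n − 1 = 3

Summary:
  λ = 6: algebraic multiplicity = 4, geometric multiplicity = 3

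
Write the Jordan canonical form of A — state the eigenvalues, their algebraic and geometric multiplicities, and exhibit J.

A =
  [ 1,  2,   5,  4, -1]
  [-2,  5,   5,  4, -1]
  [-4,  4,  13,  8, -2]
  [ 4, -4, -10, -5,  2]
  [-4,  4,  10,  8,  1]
J_2(3) ⊕ J_1(3) ⊕ J_1(3) ⊕ J_1(3)

The characteristic polynomial is
  det(x·I − A) = x^5 - 15*x^4 + 90*x^3 - 270*x^2 + 405*x - 243 = (x - 3)^5

Eigenvalues and multiplicities (the geometric multiplicity of λ is n − rank(A − λI), which equals the number of Jordan blocks for λ):
  λ = 3: algebraic multiplicity = 5, geometric multiplicity = 4

Determining the block sizes for each eigenvalue:
  λ = 3: 4 blocks summing to 5 forces exactly one block of size 2 and the rest size 1 → block sizes [2, 1, 1, 1]

Assembling the blocks gives a Jordan form
J =
  [3, 1, 0, 0, 0]
  [0, 3, 0, 0, 0]
  [0, 0, 3, 0, 0]
  [0, 0, 0, 3, 0]
  [0, 0, 0, 0, 3]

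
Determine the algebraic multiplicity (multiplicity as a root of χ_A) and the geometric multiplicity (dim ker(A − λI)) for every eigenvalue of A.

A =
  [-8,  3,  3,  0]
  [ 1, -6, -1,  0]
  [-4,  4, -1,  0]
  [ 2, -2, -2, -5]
λ = -5: alg = 4, geom = 3

Step 1 — factor the characteristic polynomial to read off the algebraic multiplicities:
  χ_A(x) = (x + 5)^4

Step 2 — compute geometric multiplicities via the rank-nullity identity g(λ) = n − rank(A − λI):
  rank(A − (-5)·I) = 1, so dim ker(A − (-5)·I) = n − 1 = 3

Summary:
  λ = -5: algebraic multiplicity = 4, geometric multiplicity = 3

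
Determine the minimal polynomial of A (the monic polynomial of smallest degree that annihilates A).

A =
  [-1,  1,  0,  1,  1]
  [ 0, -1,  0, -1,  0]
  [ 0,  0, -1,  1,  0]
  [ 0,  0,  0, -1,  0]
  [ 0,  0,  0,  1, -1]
x^2 + 2*x + 1

The characteristic polynomial is χ_A(x) = (x + 1)^5, so the eigenvalues are known. The minimal polynomial is
  m_A(x) = Π_λ (x − λ)^{k_λ}
where k_λ is the size of the *largest* Jordan block for λ (equivalently, the smallest k with (A − λI)^k v = 0 for every generalised eigenvector v of λ).

  λ = -1: largest Jordan block has size 2, contributing (x + 1)^2

So m_A(x) = (x + 1)^2 = x^2 + 2*x + 1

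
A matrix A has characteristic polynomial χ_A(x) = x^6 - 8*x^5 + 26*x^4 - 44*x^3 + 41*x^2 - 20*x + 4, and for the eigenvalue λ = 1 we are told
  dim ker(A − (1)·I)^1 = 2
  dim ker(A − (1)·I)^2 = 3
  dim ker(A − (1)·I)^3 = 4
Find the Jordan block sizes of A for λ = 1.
Block sizes for λ = 1: [3, 1]

From the dimensions of kernels of powers, the number of Jordan blocks of size at least j is d_j − d_{j−1} where d_j = dim ker(N^j) (with d_0 = 0). Computing the differences gives [2, 1, 1].
The number of blocks of size exactly k is (#blocks of size ≥ k) − (#blocks of size ≥ k + 1), so the partition is: 1 block(s) of size 1, 1 block(s) of size 3.
In nonincreasing order the block sizes are [3, 1].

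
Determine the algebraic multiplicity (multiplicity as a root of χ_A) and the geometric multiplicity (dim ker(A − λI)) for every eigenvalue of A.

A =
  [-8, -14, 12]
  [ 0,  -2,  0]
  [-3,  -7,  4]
λ = -2: alg = 3, geom = 2

Step 1 — factor the characteristic polynomial to read off the algebraic multiplicities:
  χ_A(x) = (x + 2)^3

Step 2 — compute geometric multiplicities via the rank-nullity identity g(λ) = n − rank(A − λI):
  rank(A − (-2)·I) = 1, so dim ker(A − (-2)·I) = n − 1 = 2

Summary:
  λ = -2: algebraic multiplicity = 3, geometric multiplicity = 2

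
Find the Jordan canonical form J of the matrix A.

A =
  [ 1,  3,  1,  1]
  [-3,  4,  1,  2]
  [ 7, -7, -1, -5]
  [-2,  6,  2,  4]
J_3(2) ⊕ J_1(2)

The characteristic polynomial is
  det(x·I − A) = x^4 - 8*x^3 + 24*x^2 - 32*x + 16 = (x - 2)^4

Eigenvalues and multiplicities (the geometric multiplicity of λ is n − rank(A − λI), which equals the number of Jordan blocks for λ):
  λ = 2: algebraic multiplicity = 4, geometric multiplicity = 2

Determining the block sizes for each eigenvalue:
  λ = 2: with am = 4 and gm = 2, the partition is not yet determined (e.g. several partitions of 4 into 2 parts exist). Let N = A − (2)·I. Computing rank(N^1) = 2, rank(N^2) = 1, rank(N^3) = 0; the number of blocks of size ≥ j is rank(N^{j−1}) − rank(N^j), giving [2, 1, 1]. So we have 1 block(s) of size 3, 1 block(s) of size 1 → block sizes [3, 1]

Assembling the blocks gives a Jordan form
J =
  [2, 1, 0, 0]
  [0, 2, 1, 0]
  [0, 0, 2, 0]
  [0, 0, 0, 2]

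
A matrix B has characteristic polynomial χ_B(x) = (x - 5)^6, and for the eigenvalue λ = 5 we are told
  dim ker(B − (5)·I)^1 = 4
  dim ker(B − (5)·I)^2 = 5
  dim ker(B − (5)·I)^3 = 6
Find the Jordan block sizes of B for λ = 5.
Block sizes for λ = 5: [3, 1, 1, 1]

From the dimensions of kernels of powers, the number of Jordan blocks of size at least j is d_j − d_{j−1} where d_j = dim ker(N^j) (with d_0 = 0). Computing the differences gives [4, 1, 1].
The number of blocks of size exactly k is (#blocks of size ≥ k) − (#blocks of size ≥ k + 1), so the partition is: 3 block(s) of size 1, 1 block(s) of size 3.
In nonincreasing order the block sizes are [3, 1, 1, 1].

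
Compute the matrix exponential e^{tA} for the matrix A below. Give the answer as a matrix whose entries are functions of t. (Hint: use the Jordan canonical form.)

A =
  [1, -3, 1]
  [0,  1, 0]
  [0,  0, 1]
e^{tA} =
  [exp(t), -3*t*exp(t), t*exp(t)]
  [0, exp(t), 0]
  [0, 0, exp(t)]

Strategy: write A = P · J · P⁻¹ where J is a Jordan canonical form, so e^{tA} = P · e^{tJ} · P⁻¹, and e^{tJ} can be computed block-by-block.

A has Jordan form
J =
  [1, 1, 0]
  [0, 1, 0]
  [0, 0, 1]
(up to reordering of blocks).

Per-block formulas:
  For a 1×1 block at λ = 1: exp(t · [1]) = [e^(1t)].
  For a 2×2 Jordan block J_2(1): exp(t · J_2(1)) = e^(1t)·(I + t·N), where N is the 2×2 nilpotent shift.

After assembling e^{tJ} and conjugating by P, we get:

e^{tA} =
  [exp(t), -3*t*exp(t), t*exp(t)]
  [0, exp(t), 0]
  [0, 0, exp(t)]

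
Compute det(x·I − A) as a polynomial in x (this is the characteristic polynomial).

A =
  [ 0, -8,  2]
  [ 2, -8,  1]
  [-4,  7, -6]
x^3 + 14*x^2 + 65*x + 100

Expanding det(x·I − A) (e.g. by cofactor expansion or by noting that A is similar to its Jordan form J, which has the same characteristic polynomial as A) gives
  χ_A(x) = x^3 + 14*x^2 + 65*x + 100
which factors as (x + 4)*(x + 5)^2. The eigenvalues (with algebraic multiplicities) are λ = -5 with multiplicity 2, λ = -4 with multiplicity 1.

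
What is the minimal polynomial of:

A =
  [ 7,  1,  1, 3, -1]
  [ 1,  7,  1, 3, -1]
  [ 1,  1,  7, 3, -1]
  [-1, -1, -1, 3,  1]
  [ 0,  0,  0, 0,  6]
x^2 - 12*x + 36

The characteristic polynomial is χ_A(x) = (x - 6)^5, so the eigenvalues are known. The minimal polynomial is
  m_A(x) = Π_λ (x − λ)^{k_λ}
where k_λ is the size of the *largest* Jordan block for λ (equivalently, the smallest k with (A − λI)^k v = 0 for every generalised eigenvector v of λ).

  λ = 6: largest Jordan block has size 2, contributing (x − 6)^2

So m_A(x) = (x - 6)^2 = x^2 - 12*x + 36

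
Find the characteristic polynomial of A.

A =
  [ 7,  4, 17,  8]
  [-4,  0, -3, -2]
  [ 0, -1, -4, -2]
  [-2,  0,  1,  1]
x^4 - 4*x^3 + 6*x^2 - 4*x + 1

Expanding det(x·I − A) (e.g. by cofactor expansion or by noting that A is similar to its Jordan form J, which has the same characteristic polynomial as A) gives
  χ_A(x) = x^4 - 4*x^3 + 6*x^2 - 4*x + 1
which factors as (x - 1)^4. The eigenvalues (with algebraic multiplicities) are λ = 1 with multiplicity 4.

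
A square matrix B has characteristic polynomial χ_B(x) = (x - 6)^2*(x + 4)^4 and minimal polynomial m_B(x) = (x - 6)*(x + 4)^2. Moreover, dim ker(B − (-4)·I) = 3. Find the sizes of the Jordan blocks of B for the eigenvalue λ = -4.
Block sizes for λ = -4: [2, 1, 1]

Step 1 — from the characteristic polynomial, algebraic multiplicity of λ = -4 is 4. From dim ker(B − (-4)·I) = 3, there are exactly 3 Jordan blocks for λ = -4.
Step 2 — from the minimal polynomial, the factor (x + 4)^2 tells us the largest block for λ = -4 has size 2.
Step 3 — with total size 4, 3 blocks, and largest block 2, the block sizes (in nonincreasing order) are [2, 1, 1].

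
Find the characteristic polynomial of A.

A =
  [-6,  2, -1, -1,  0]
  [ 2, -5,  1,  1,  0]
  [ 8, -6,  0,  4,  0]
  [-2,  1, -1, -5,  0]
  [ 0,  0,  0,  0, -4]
x^5 + 20*x^4 + 160*x^3 + 640*x^2 + 1280*x + 1024

Expanding det(x·I − A) (e.g. by cofactor expansion or by noting that A is similar to its Jordan form J, which has the same characteristic polynomial as A) gives
  χ_A(x) = x^5 + 20*x^4 + 160*x^3 + 640*x^2 + 1280*x + 1024
which factors as (x + 4)^5. The eigenvalues (with algebraic multiplicities) are λ = -4 with multiplicity 5.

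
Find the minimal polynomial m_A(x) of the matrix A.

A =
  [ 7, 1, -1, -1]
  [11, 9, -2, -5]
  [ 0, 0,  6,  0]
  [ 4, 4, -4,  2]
x^3 - 18*x^2 + 108*x - 216

The characteristic polynomial is χ_A(x) = (x - 6)^4, so the eigenvalues are known. The minimal polynomial is
  m_A(x) = Π_λ (x − λ)^{k_λ}
where k_λ is the size of the *largest* Jordan block for λ (equivalently, the smallest k with (A − λI)^k v = 0 for every generalised eigenvector v of λ).

  λ = 6: largest Jordan block has size 3, contributing (x − 6)^3

So m_A(x) = (x - 6)^3 = x^3 - 18*x^2 + 108*x - 216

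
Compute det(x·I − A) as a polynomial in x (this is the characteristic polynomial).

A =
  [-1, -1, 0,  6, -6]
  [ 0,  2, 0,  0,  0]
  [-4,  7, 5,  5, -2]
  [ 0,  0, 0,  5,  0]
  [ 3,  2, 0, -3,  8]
x^5 - 19*x^4 + 139*x^3 - 485*x^2 + 800*x - 500

Expanding det(x·I − A) (e.g. by cofactor expansion or by noting that A is similar to its Jordan form J, which has the same characteristic polynomial as A) gives
  χ_A(x) = x^5 - 19*x^4 + 139*x^3 - 485*x^2 + 800*x - 500
which factors as (x - 5)^3*(x - 2)^2. The eigenvalues (with algebraic multiplicities) are λ = 2 with multiplicity 2, λ = 5 with multiplicity 3.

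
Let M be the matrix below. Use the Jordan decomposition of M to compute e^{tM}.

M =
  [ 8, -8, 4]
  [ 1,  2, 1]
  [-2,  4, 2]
e^{tM} =
  [4*t*exp(4*t) + exp(4*t), -8*t*exp(4*t), 4*t*exp(4*t)]
  [t*exp(4*t), -2*t*exp(4*t) + exp(4*t), t*exp(4*t)]
  [-2*t*exp(4*t), 4*t*exp(4*t), -2*t*exp(4*t) + exp(4*t)]

Strategy: write M = P · J · P⁻¹ where J is a Jordan canonical form, so e^{tM} = P · e^{tJ} · P⁻¹, and e^{tJ} can be computed block-by-block.

M has Jordan form
J =
  [4, 1, 0]
  [0, 4, 0]
  [0, 0, 4]
(up to reordering of blocks).

Per-block formulas:
  For a 2×2 Jordan block J_2(4): exp(t · J_2(4)) = e^(4t)·(I + t·N), where N is the 2×2 nilpotent shift.
  For a 1×1 block at λ = 4: exp(t · [4]) = [e^(4t)].

After assembling e^{tJ} and conjugating by P, we get:

e^{tM} =
  [4*t*exp(4*t) + exp(4*t), -8*t*exp(4*t), 4*t*exp(4*t)]
  [t*exp(4*t), -2*t*exp(4*t) + exp(4*t), t*exp(4*t)]
  [-2*t*exp(4*t), 4*t*exp(4*t), -2*t*exp(4*t) + exp(4*t)]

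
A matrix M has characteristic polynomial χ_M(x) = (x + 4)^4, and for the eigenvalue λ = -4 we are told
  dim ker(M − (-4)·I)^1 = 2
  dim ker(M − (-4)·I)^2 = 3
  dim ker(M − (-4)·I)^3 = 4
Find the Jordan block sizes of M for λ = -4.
Block sizes for λ = -4: [3, 1]

From the dimensions of kernels of powers, the number of Jordan blocks of size at least j is d_j − d_{j−1} where d_j = dim ker(N^j) (with d_0 = 0). Computing the differences gives [2, 1, 1].
The number of blocks of size exactly k is (#blocks of size ≥ k) − (#blocks of size ≥ k + 1), so the partition is: 1 block(s) of size 1, 1 block(s) of size 3.
In nonincreasing order the block sizes are [3, 1].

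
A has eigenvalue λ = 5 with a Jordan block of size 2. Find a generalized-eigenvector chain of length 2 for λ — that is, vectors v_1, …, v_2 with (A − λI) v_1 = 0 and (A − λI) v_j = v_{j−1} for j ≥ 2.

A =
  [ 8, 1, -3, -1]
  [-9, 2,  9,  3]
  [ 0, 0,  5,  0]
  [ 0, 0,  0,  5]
A Jordan chain for λ = 5 of length 2:
v_1 = (3, -9, 0, 0)ᵀ
v_2 = (1, 0, 0, 0)ᵀ

Let N = A − (5)·I. We want v_2 with N^2 v_2 = 0 but N^1 v_2 ≠ 0; then v_{j-1} := N · v_j for j = 2, …, 2.

Pick v_2 = (1, 0, 0, 0)ᵀ.
Then v_1 = N · v_2 = (3, -9, 0, 0)ᵀ.

Sanity check: (A − (5)·I) v_1 = (0, 0, 0, 0)ᵀ = 0. ✓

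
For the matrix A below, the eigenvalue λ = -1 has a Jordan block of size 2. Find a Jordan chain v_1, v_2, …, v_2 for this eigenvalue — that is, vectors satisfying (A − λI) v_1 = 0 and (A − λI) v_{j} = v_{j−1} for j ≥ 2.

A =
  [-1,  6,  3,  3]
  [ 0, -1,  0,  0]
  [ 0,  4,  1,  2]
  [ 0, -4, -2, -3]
A Jordan chain for λ = -1 of length 2:
v_1 = (6, 0, 4, -4)ᵀ
v_2 = (0, 1, 0, 0)ᵀ

Let N = A − (-1)·I. We want v_2 with N^2 v_2 = 0 but N^1 v_2 ≠ 0; then v_{j-1} := N · v_j for j = 2, …, 2.

Pick v_2 = (0, 1, 0, 0)ᵀ.
Then v_1 = N · v_2 = (6, 0, 4, -4)ᵀ.

Sanity check: (A − (-1)·I) v_1 = (0, 0, 0, 0)ᵀ = 0. ✓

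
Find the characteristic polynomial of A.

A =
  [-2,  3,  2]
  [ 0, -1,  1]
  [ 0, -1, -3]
x^3 + 6*x^2 + 12*x + 8

Expanding det(x·I − A) (e.g. by cofactor expansion or by noting that A is similar to its Jordan form J, which has the same characteristic polynomial as A) gives
  χ_A(x) = x^3 + 6*x^2 + 12*x + 8
which factors as (x + 2)^3. The eigenvalues (with algebraic multiplicities) are λ = -2 with multiplicity 3.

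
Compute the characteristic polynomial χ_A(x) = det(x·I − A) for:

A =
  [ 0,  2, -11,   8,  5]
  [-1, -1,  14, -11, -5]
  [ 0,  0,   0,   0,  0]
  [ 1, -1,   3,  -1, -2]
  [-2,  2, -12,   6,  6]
x^5 - 4*x^4 + 4*x^3

Expanding det(x·I − A) (e.g. by cofactor expansion or by noting that A is similar to its Jordan form J, which has the same characteristic polynomial as A) gives
  χ_A(x) = x^5 - 4*x^4 + 4*x^3
which factors as x^3*(x - 2)^2. The eigenvalues (with algebraic multiplicities) are λ = 0 with multiplicity 3, λ = 2 with multiplicity 2.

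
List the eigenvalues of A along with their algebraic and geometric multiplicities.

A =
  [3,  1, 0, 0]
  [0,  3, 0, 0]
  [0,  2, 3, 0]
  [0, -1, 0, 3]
λ = 3: alg = 4, geom = 3

Step 1 — factor the characteristic polynomial to read off the algebraic multiplicities:
  χ_A(x) = (x - 3)^4

Step 2 — compute geometric multiplicities via the rank-nullity identity g(λ) = n − rank(A − λI):
  rank(A − (3)·I) = 1, so dim ker(A − (3)·I) = n − 1 = 3

Summary:
  λ = 3: algebraic multiplicity = 4, geometric multiplicity = 3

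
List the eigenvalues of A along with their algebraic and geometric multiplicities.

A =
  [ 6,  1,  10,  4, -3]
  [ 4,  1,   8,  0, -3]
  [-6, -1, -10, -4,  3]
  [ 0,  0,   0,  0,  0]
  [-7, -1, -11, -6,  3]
λ = 0: alg = 5, geom = 3

Step 1 — factor the characteristic polynomial to read off the algebraic multiplicities:
  χ_A(x) = x^5

Step 2 — compute geometric multiplicities via the rank-nullity identity g(λ) = n − rank(A − λI):
  rank(A − (0)·I) = 2, so dim ker(A − (0)·I) = n − 2 = 3

Summary:
  λ = 0: algebraic multiplicity = 5, geometric multiplicity = 3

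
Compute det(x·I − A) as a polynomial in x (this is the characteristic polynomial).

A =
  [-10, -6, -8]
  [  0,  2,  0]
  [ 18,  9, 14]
x^3 - 6*x^2 + 12*x - 8

Expanding det(x·I − A) (e.g. by cofactor expansion or by noting that A is similar to its Jordan form J, which has the same characteristic polynomial as A) gives
  χ_A(x) = x^3 - 6*x^2 + 12*x - 8
which factors as (x - 2)^3. The eigenvalues (with algebraic multiplicities) are λ = 2 with multiplicity 3.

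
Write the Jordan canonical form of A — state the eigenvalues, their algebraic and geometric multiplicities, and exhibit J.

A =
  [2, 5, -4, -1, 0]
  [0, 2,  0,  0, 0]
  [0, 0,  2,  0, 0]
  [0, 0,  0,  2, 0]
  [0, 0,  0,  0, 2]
J_2(2) ⊕ J_1(2) ⊕ J_1(2) ⊕ J_1(2)

The characteristic polynomial is
  det(x·I − A) = x^5 - 10*x^4 + 40*x^3 - 80*x^2 + 80*x - 32 = (x - 2)^5

Eigenvalues and multiplicities (the geometric multiplicity of λ is n − rank(A − λI), which equals the number of Jordan blocks for λ):
  λ = 2: algebraic multiplicity = 5, geometric multiplicity = 4

Determining the block sizes for each eigenvalue:
  λ = 2: 4 blocks summing to 5 forces exactly one block of size 2 and the rest size 1 → block sizes [2, 1, 1, 1]

Assembling the blocks gives a Jordan form
J =
  [2, 1, 0, 0, 0]
  [0, 2, 0, 0, 0]
  [0, 0, 2, 0, 0]
  [0, 0, 0, 2, 0]
  [0, 0, 0, 0, 2]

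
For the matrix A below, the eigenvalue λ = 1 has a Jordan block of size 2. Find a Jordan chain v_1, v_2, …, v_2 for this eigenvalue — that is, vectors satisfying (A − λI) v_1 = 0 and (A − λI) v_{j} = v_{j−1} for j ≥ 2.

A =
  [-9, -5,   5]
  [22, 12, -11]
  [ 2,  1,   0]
A Jordan chain for λ = 1 of length 2:
v_1 = (-10, 22, 2)ᵀ
v_2 = (1, 0, 0)ᵀ

Let N = A − (1)·I. We want v_2 with N^2 v_2 = 0 but N^1 v_2 ≠ 0; then v_{j-1} := N · v_j for j = 2, …, 2.

Pick v_2 = (1, 0, 0)ᵀ.
Then v_1 = N · v_2 = (-10, 22, 2)ᵀ.

Sanity check: (A − (1)·I) v_1 = (0, 0, 0)ᵀ = 0. ✓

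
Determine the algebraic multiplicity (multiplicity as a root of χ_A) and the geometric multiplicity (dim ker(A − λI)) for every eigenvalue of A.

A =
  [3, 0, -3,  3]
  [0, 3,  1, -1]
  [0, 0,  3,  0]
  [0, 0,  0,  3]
λ = 3: alg = 4, geom = 3

Step 1 — factor the characteristic polynomial to read off the algebraic multiplicities:
  χ_A(x) = (x - 3)^4

Step 2 — compute geometric multiplicities via the rank-nullity identity g(λ) = n − rank(A − λI):
  rank(A − (3)·I) = 1, so dim ker(A − (3)·I) = n − 1 = 3

Summary:
  λ = 3: algebraic multiplicity = 4, geometric multiplicity = 3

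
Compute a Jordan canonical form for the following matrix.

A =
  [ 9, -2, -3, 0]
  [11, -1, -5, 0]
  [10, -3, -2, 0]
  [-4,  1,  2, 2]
J_3(2) ⊕ J_1(2)

The characteristic polynomial is
  det(x·I − A) = x^4 - 8*x^3 + 24*x^2 - 32*x + 16 = (x - 2)^4

Eigenvalues and multiplicities (the geometric multiplicity of λ is n − rank(A − λI), which equals the number of Jordan blocks for λ):
  λ = 2: algebraic multiplicity = 4, geometric multiplicity = 2

Determining the block sizes for each eigenvalue:
  λ = 2: with am = 4 and gm = 2, the partition is not yet determined (e.g. several partitions of 4 into 2 parts exist). Let N = A − (2)·I. Computing rank(N^1) = 2, rank(N^2) = 1, rank(N^3) = 0; the number of blocks of size ≥ j is rank(N^{j−1}) − rank(N^j), giving [2, 1, 1]. So we have 1 block(s) of size 3, 1 block(s) of size 1 → block sizes [3, 1]

Assembling the blocks gives a Jordan form
J =
  [2, 1, 0, 0]
  [0, 2, 1, 0]
  [0, 0, 2, 0]
  [0, 0, 0, 2]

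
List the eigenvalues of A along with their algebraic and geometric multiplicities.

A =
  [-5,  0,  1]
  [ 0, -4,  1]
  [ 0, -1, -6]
λ = -5: alg = 3, geom = 1

Step 1 — factor the characteristic polynomial to read off the algebraic multiplicities:
  χ_A(x) = (x + 5)^3

Step 2 — compute geometric multiplicities via the rank-nullity identity g(λ) = n − rank(A − λI):
  rank(A − (-5)·I) = 2, so dim ker(A − (-5)·I) = n − 2 = 1

Summary:
  λ = -5: algebraic multiplicity = 3, geometric multiplicity = 1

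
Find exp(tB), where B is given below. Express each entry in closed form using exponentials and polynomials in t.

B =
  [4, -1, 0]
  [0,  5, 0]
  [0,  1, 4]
e^{tB} =
  [exp(4*t), -exp(5*t) + exp(4*t), 0]
  [0, exp(5*t), 0]
  [0, exp(5*t) - exp(4*t), exp(4*t)]

Strategy: write B = P · J · P⁻¹ where J is a Jordan canonical form, so e^{tB} = P · e^{tJ} · P⁻¹, and e^{tJ} can be computed block-by-block.

B has Jordan form
J =
  [4, 0, 0]
  [0, 4, 0]
  [0, 0, 5]
(up to reordering of blocks).

Per-block formulas:
  For a 1×1 block at λ = 4: exp(t · [4]) = [e^(4t)].
  For a 1×1 block at λ = 5: exp(t · [5]) = [e^(5t)].

After assembling e^{tJ} and conjugating by P, we get:

e^{tB} =
  [exp(4*t), -exp(5*t) + exp(4*t), 0]
  [0, exp(5*t), 0]
  [0, exp(5*t) - exp(4*t), exp(4*t)]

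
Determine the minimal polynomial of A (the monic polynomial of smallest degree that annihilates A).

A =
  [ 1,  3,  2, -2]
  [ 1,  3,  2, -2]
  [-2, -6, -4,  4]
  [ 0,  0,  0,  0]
x^2

The characteristic polynomial is χ_A(x) = x^4, so the eigenvalues are known. The minimal polynomial is
  m_A(x) = Π_λ (x − λ)^{k_λ}
where k_λ is the size of the *largest* Jordan block for λ (equivalently, the smallest k with (A − λI)^k v = 0 for every generalised eigenvector v of λ).

  λ = 0: largest Jordan block has size 2, contributing (x − 0)^2

So m_A(x) = x^2 = x^2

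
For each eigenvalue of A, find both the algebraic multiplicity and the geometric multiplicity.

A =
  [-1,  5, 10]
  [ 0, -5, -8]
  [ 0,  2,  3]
λ = -1: alg = 3, geom = 2

Step 1 — factor the characteristic polynomial to read off the algebraic multiplicities:
  χ_A(x) = (x + 1)^3

Step 2 — compute geometric multiplicities via the rank-nullity identity g(λ) = n − rank(A − λI):
  rank(A − (-1)·I) = 1, so dim ker(A − (-1)·I) = n − 1 = 2

Summary:
  λ = -1: algebraic multiplicity = 3, geometric multiplicity = 2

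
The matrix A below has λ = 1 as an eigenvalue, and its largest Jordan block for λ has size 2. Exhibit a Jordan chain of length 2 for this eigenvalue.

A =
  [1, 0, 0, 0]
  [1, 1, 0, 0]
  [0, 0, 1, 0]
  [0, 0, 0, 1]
A Jordan chain for λ = 1 of length 2:
v_1 = (0, 1, 0, 0)ᵀ
v_2 = (1, 0, 0, 0)ᵀ

Let N = A − (1)·I. We want v_2 with N^2 v_2 = 0 but N^1 v_2 ≠ 0; then v_{j-1} := N · v_j for j = 2, …, 2.

Pick v_2 = (1, 0, 0, 0)ᵀ.
Then v_1 = N · v_2 = (0, 1, 0, 0)ᵀ.

Sanity check: (A − (1)·I) v_1 = (0, 0, 0, 0)ᵀ = 0. ✓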